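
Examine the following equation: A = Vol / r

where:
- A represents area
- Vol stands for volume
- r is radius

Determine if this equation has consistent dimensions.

Yes

A (area) has dimensions [L^2].
Vol (volume) has dimensions [L^3].
r (radius) has dimensions [L].

Left side: [L^2]
Right side: [L^2]

Both sides have the same dimensions, so the equation is dimensionally consistent.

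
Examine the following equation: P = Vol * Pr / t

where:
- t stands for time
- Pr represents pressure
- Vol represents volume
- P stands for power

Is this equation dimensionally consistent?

Yes

t (time) has dimensions [T].
Pr (pressure) has dimensions [L^-1 M T^-2].
Vol (volume) has dimensions [L^3].
P (power) has dimensions [L^2 M T^-3].

Left side: [L^2 M T^-3]
Right side: [L^2 M T^-3]

Both sides have the same dimensions, so the equation is dimensionally consistent.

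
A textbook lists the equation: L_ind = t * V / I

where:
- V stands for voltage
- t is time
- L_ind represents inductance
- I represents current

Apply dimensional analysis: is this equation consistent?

Yes

V (voltage) has dimensions [I^-1 L^2 M T^-3].
t (time) has dimensions [T].
L_ind (inductance) has dimensions [I^-2 L^2 M T^-2].
I (current) has dimensions [I].

Left side: [I^-2 L^2 M T^-2]
Right side: [I^-2 L^2 M T^-2]

Both sides have the same dimensions, so the equation is dimensionally consistent.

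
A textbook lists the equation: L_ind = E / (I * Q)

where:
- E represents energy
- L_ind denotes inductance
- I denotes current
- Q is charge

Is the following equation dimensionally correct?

No

E (energy) has dimensions [L^2 M T^-2].
L_ind (inductance) has dimensions [I^-2 L^2 M T^-2].
I (current) has dimensions [I].
Q (charge) has dimensions [I T].

Left side: [I^-2 L^2 M T^-2]
Right side: [I^-2 L^2 M T^-3]

The two sides have different dimensions, so the equation is NOT dimensionally consistent.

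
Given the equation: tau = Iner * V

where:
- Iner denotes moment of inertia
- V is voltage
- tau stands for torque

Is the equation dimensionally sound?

No

Iner (moment of inertia) has dimensions [L^2 M].
V (voltage) has dimensions [I^-1 L^2 M T^-3].
tau (torque) has dimensions [L^2 M T^-2].

Left side: [L^2 M T^-2]
Right side: [I^-1 L^4 M^2 T^-3]

The two sides have different dimensions, so the equation is NOT dimensionally consistent.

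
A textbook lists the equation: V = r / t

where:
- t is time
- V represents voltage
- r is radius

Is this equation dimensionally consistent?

No

t (time) has dimensions [T].
V (voltage) has dimensions [I^-1 L^2 M T^-3].
r (radius) has dimensions [L].

Left side: [I^-1 L^2 M T^-3]
Right side: [L T^-1]

The two sides have different dimensions, so the equation is NOT dimensionally consistent.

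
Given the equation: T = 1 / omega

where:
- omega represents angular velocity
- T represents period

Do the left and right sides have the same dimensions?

Yes

omega (angular velocity) has dimensions [T^-1].
T (period) has dimensions [T].

Left side: [T]
Right side: [T]

Both sides have the same dimensions, so the equation is dimensionally consistent.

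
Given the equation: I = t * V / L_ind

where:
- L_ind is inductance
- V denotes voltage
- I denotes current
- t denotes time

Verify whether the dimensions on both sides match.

Yes

L_ind (inductance) has dimensions [I^-2 L^2 M T^-2].
V (voltage) has dimensions [I^-1 L^2 M T^-3].
I (current) has dimensions [I].
t (time) has dimensions [T].

Left side: [I]
Right side: [I]

Both sides have the same dimensions, so the equation is dimensionally consistent.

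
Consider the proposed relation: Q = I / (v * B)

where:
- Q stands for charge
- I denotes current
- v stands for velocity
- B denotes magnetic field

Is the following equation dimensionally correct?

No

Q (charge) has dimensions [I T].
I (current) has dimensions [I].
v (velocity) has dimensions [L T^-1].
B (magnetic field) has dimensions [I^-1 M T^-2].

Left side: [I T]
Right side: [I^2 L^-1 M^-1 T^3]

The two sides have different dimensions, so the equation is NOT dimensionally consistent.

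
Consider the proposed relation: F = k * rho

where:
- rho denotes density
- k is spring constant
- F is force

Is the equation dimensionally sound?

No

rho (density) has dimensions [L^-3 M].
k (spring constant) has dimensions [M T^-2].
F (force) has dimensions [L M T^-2].

Left side: [L M T^-2]
Right side: [L^-3 M^2 T^-2]

The two sides have different dimensions, so the equation is NOT dimensionally consistent.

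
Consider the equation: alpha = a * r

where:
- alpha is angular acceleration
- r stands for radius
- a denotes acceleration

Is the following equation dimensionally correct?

No

alpha (angular acceleration) has dimensions [T^-2].
r (radius) has dimensions [L].
a (acceleration) has dimensions [L T^-2].

Left side: [T^-2]
Right side: [L^2 T^-2]

The two sides have different dimensions, so the equation is NOT dimensionally consistent.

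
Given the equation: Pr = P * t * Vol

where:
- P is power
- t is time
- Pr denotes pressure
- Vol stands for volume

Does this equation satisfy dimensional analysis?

No

P (power) has dimensions [L^2 M T^-3].
t (time) has dimensions [T].
Pr (pressure) has dimensions [L^-1 M T^-2].
Vol (volume) has dimensions [L^3].

Left side: [L^-1 M T^-2]
Right side: [L^5 M T^-2]

The two sides have different dimensions, so the equation is NOT dimensionally consistent.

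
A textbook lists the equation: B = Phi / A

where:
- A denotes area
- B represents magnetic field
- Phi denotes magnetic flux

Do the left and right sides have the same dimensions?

Yes

A (area) has dimensions [L^2].
B (magnetic field) has dimensions [I^-1 M T^-2].
Phi (magnetic flux) has dimensions [I^-1 L^2 M T^-2].

Left side: [I^-1 M T^-2]
Right side: [I^-1 M T^-2]

Both sides have the same dimensions, so the equation is dimensionally consistent.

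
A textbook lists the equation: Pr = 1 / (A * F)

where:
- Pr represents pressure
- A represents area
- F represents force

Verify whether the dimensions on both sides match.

No

Pr (pressure) has dimensions [L^-1 M T^-2].
A (area) has dimensions [L^2].
F (force) has dimensions [L M T^-2].

Left side: [L^-1 M T^-2]
Right side: [L^-3 M^-1 T^2]

The two sides have different dimensions, so the equation is NOT dimensionally consistent.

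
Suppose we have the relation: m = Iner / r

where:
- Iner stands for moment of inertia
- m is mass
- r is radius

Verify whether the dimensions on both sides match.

No

Iner (moment of inertia) has dimensions [L^2 M].
m (mass) has dimensions [M].
r (radius) has dimensions [L].

Left side: [M]
Right side: [L M]

The two sides have different dimensions, so the equation is NOT dimensionally consistent.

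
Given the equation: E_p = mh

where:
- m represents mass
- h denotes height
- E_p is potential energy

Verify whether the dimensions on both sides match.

No

m (mass) has dimensions [M].
h (height) has dimensions [L].
E_p (potential energy) has dimensions [L^2 M T^-2].

Left side: [L^2 M T^-2]
Right side: [L M]

The two sides have different dimensions, so the equation is NOT dimensionally consistent.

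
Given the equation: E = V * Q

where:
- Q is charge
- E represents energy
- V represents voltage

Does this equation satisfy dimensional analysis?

Yes

Q (charge) has dimensions [I T].
E (energy) has dimensions [L^2 M T^-2].
V (voltage) has dimensions [I^-1 L^2 M T^-3].

Left side: [L^2 M T^-2]
Right side: [L^2 M T^-2]

Both sides have the same dimensions, so the equation is dimensionally consistent.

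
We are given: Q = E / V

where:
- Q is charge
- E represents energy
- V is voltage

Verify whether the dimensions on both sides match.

Yes

Q (charge) has dimensions [I T].
E (energy) has dimensions [L^2 M T^-2].
V (voltage) has dimensions [I^-1 L^2 M T^-3].

Left side: [I T]
Right side: [I T]

Both sides have the same dimensions, so the equation is dimensionally consistent.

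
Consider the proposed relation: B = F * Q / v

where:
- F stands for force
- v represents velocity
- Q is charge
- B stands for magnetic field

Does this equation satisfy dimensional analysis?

No

F (force) has dimensions [L M T^-2].
v (velocity) has dimensions [L T^-1].
Q (charge) has dimensions [I T].
B (magnetic field) has dimensions [I^-1 M T^-2].

Left side: [I^-1 M T^-2]
Right side: [I M]

The two sides have different dimensions, so the equation is NOT dimensionally consistent.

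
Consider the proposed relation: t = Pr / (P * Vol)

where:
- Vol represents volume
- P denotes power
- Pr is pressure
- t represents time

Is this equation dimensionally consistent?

No

Vol (volume) has dimensions [L^3].
P (power) has dimensions [L^2 M T^-3].
Pr (pressure) has dimensions [L^-1 M T^-2].
t (time) has dimensions [T].

Left side: [T]
Right side: [L^-6 T]

The two sides have different dimensions, so the equation is NOT dimensionally consistent.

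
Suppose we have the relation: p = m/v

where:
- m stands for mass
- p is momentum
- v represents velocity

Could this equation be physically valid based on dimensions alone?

No

m (mass) has dimensions [M].
p (momentum) has dimensions [L M T^-1].
v (velocity) has dimensions [L T^-1].

Left side: [L M T^-1]
Right side: [L^-1 M T]

The two sides have different dimensions, so the equation is NOT dimensionally consistent.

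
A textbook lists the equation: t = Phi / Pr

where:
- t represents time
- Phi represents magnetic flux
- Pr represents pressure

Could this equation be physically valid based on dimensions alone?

No

t (time) has dimensions [T].
Phi (magnetic flux) has dimensions [I^-1 L^2 M T^-2].
Pr (pressure) has dimensions [L^-1 M T^-2].

Left side: [T]
Right side: [I^-1 L^3]

The two sides have different dimensions, so the equation is NOT dimensionally consistent.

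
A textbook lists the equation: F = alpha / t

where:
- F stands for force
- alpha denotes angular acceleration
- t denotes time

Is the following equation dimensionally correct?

No

F (force) has dimensions [L M T^-2].
alpha (angular acceleration) has dimensions [T^-2].
t (time) has dimensions [T].

Left side: [L M T^-2]
Right side: [T^-3]

The two sides have different dimensions, so the equation is NOT dimensionally consistent.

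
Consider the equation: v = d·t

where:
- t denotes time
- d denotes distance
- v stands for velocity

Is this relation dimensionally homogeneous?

No

t (time) has dimensions [T].
d (distance) has dimensions [L].
v (velocity) has dimensions [L T^-1].

Left side: [L T^-1]
Right side: [L T]

The two sides have different dimensions, so the equation is NOT dimensionally consistent.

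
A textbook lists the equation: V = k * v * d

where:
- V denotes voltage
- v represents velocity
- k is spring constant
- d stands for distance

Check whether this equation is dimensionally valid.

No

V (voltage) has dimensions [I^-1 L^2 M T^-3].
v (velocity) has dimensions [L T^-1].
k (spring constant) has dimensions [M T^-2].
d (distance) has dimensions [L].

Left side: [I^-1 L^2 M T^-3]
Right side: [L^2 M T^-3]

The two sides have different dimensions, so the equation is NOT dimensionally consistent.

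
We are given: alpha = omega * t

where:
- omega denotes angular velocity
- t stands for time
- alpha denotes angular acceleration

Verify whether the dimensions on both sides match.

No

omega (angular velocity) has dimensions [T^-1].
t (time) has dimensions [T].
alpha (angular acceleration) has dimensions [T^-2].

Left side: [T^-2]
Right side: [dimensionless]

The two sides have different dimensions, so the equation is NOT dimensionally consistent.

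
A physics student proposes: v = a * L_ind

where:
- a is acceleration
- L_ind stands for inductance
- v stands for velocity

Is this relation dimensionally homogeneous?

No

a (acceleration) has dimensions [L T^-2].
L_ind (inductance) has dimensions [I^-2 L^2 M T^-2].
v (velocity) has dimensions [L T^-1].

Left side: [L T^-1]
Right side: [I^-2 L^3 M T^-4]

The two sides have different dimensions, so the equation is NOT dimensionally consistent.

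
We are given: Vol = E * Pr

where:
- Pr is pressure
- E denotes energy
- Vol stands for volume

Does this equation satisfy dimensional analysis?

No

Pr (pressure) has dimensions [L^-1 M T^-2].
E (energy) has dimensions [L^2 M T^-2].
Vol (volume) has dimensions [L^3].

Left side: [L^3]
Right side: [L M^2 T^-4]

The two sides have different dimensions, so the equation is NOT dimensionally consistent.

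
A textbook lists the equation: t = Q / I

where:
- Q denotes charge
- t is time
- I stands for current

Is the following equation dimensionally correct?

Yes

Q (charge) has dimensions [I T].
t (time) has dimensions [T].
I (current) has dimensions [I].

Left side: [T]
Right side: [T]

Both sides have the same dimensions, so the equation is dimensionally consistent.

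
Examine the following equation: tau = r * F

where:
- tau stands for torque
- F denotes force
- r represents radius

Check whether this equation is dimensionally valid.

Yes

tau (torque) has dimensions [L^2 M T^-2].
F (force) has dimensions [L M T^-2].
r (radius) has dimensions [L].

Left side: [L^2 M T^-2]
Right side: [L^2 M T^-2]

Both sides have the same dimensions, so the equation is dimensionally consistent.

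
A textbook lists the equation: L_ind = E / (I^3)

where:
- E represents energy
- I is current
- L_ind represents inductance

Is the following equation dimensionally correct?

No

E (energy) has dimensions [L^2 M T^-2].
I (current) has dimensions [I].
L_ind (inductance) has dimensions [I^-2 L^2 M T^-2].

Left side: [I^-2 L^2 M T^-2]
Right side: [I^-3 L^2 M T^-2]

The two sides have different dimensions, so the equation is NOT dimensionally consistent.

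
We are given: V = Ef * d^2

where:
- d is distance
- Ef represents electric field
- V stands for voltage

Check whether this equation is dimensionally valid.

No

d (distance) has dimensions [L].
Ef (electric field) has dimensions [I^-1 L M T^-3].
V (voltage) has dimensions [I^-1 L^2 M T^-3].

Left side: [I^-1 L^2 M T^-3]
Right side: [I^-1 L^3 M T^-3]

The two sides have different dimensions, so the equation is NOT dimensionally consistent.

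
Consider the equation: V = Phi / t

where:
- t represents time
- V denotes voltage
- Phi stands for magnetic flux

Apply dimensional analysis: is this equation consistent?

Yes

t (time) has dimensions [T].
V (voltage) has dimensions [I^-1 L^2 M T^-3].
Phi (magnetic flux) has dimensions [I^-1 L^2 M T^-2].

Left side: [I^-1 L^2 M T^-3]
Right side: [I^-1 L^2 M T^-3]

Both sides have the same dimensions, so the equation is dimensionally consistent.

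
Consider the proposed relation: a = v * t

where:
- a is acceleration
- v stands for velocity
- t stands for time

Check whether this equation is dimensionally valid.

No

a (acceleration) has dimensions [L T^-2].
v (velocity) has dimensions [L T^-1].
t (time) has dimensions [T].

Left side: [L T^-2]
Right side: [L]

The two sides have different dimensions, so the equation is NOT dimensionally consistent.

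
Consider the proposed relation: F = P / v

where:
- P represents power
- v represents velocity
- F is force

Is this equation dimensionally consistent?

Yes

P (power) has dimensions [L^2 M T^-3].
v (velocity) has dimensions [L T^-1].
F (force) has dimensions [L M T^-2].

Left side: [L M T^-2]
Right side: [L M T^-2]

Both sides have the same dimensions, so the equation is dimensionally consistent.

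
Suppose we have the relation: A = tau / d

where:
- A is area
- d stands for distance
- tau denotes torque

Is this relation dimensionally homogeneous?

No

A (area) has dimensions [L^2].
d (distance) has dimensions [L].
tau (torque) has dimensions [L^2 M T^-2].

Left side: [L^2]
Right side: [L M T^-2]

The two sides have different dimensions, so the equation is NOT dimensionally consistent.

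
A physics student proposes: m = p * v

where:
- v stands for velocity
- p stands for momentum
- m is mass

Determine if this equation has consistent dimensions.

No

v (velocity) has dimensions [L T^-1].
p (momentum) has dimensions [L M T^-1].
m (mass) has dimensions [M].

Left side: [M]
Right side: [L^2 M T^-2]

The two sides have different dimensions, so the equation is NOT dimensionally consistent.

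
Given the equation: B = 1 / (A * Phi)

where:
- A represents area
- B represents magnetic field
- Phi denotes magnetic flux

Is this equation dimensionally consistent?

No

A (area) has dimensions [L^2].
B (magnetic field) has dimensions [I^-1 M T^-2].
Phi (magnetic flux) has dimensions [I^-1 L^2 M T^-2].

Left side: [I^-1 M T^-2]
Right side: [I L^-4 M^-1 T^2]

The two sides have different dimensions, so the equation is NOT dimensionally consistent.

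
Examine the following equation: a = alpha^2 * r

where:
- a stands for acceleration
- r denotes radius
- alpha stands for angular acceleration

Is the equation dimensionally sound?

No

a (acceleration) has dimensions [L T^-2].
r (radius) has dimensions [L].
alpha (angular acceleration) has dimensions [T^-2].

Left side: [L T^-2]
Right side: [L T^-4]

The two sides have different dimensions, so the equation is NOT dimensionally consistent.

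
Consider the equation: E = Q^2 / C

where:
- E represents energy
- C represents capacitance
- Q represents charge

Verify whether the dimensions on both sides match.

Yes

E (energy) has dimensions [L^2 M T^-2].
C (capacitance) has dimensions [I^2 L^-2 M^-1 T^4].
Q (charge) has dimensions [I T].

Left side: [L^2 M T^-2]
Right side: [L^2 M T^-2]

Both sides have the same dimensions, so the equation is dimensionally consistent.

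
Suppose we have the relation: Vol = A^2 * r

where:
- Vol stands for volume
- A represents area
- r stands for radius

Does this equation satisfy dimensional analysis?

No

Vol (volume) has dimensions [L^3].
A (area) has dimensions [L^2].
r (radius) has dimensions [L].

Left side: [L^3]
Right side: [L^5]

The two sides have different dimensions, so the equation is NOT dimensionally consistent.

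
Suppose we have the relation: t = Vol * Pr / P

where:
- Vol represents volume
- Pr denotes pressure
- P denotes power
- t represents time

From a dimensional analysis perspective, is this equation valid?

Yes

Vol (volume) has dimensions [L^3].
Pr (pressure) has dimensions [L^-1 M T^-2].
P (power) has dimensions [L^2 M T^-3].
t (time) has dimensions [T].

Left side: [T]
Right side: [T]

Both sides have the same dimensions, so the equation is dimensionally consistent.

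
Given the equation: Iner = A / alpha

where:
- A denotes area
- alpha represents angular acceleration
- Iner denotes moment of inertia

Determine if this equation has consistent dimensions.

No

A (area) has dimensions [L^2].
alpha (angular acceleration) has dimensions [T^-2].
Iner (moment of inertia) has dimensions [L^2 M].

Left side: [L^2 M]
Right side: [L^2 T^2]

The two sides have different dimensions, so the equation is NOT dimensionally consistent.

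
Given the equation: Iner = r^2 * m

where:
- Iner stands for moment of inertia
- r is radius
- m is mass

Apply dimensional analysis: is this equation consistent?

Yes

Iner (moment of inertia) has dimensions [L^2 M].
r (radius) has dimensions [L].
m (mass) has dimensions [M].

Left side: [L^2 M]
Right side: [L^2 M]

Both sides have the same dimensions, so the equation is dimensionally consistent.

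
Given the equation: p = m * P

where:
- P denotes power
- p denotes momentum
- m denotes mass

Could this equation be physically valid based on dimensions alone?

No

P (power) has dimensions [L^2 M T^-3].
p (momentum) has dimensions [L M T^-1].
m (mass) has dimensions [M].

Left side: [L M T^-1]
Right side: [L^2 M^2 T^-3]

The two sides have different dimensions, so the equation is NOT dimensionally consistent.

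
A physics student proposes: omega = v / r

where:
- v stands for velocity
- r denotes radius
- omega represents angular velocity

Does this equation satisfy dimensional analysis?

Yes

v (velocity) has dimensions [L T^-1].
r (radius) has dimensions [L].
omega (angular velocity) has dimensions [T^-1].

Left side: [T^-1]
Right side: [T^-1]

Both sides have the same dimensions, so the equation is dimensionally consistent.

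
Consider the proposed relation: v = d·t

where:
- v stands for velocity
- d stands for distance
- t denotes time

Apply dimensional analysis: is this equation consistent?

No

v (velocity) has dimensions [L T^-1].
d (distance) has dimensions [L].
t (time) has dimensions [T].

Left side: [L T^-1]
Right side: [L T]

The two sides have different dimensions, so the equation is NOT dimensionally consistent.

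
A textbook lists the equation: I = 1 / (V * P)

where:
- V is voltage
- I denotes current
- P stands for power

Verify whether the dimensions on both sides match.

No

V (voltage) has dimensions [I^-1 L^2 M T^-3].
I (current) has dimensions [I].
P (power) has dimensions [L^2 M T^-3].

Left side: [I]
Right side: [I L^-4 M^-2 T^6]

The two sides have different dimensions, so the equation is NOT dimensionally consistent.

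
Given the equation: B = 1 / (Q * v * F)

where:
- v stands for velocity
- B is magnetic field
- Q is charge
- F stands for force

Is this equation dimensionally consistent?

No

v (velocity) has dimensions [L T^-1].
B (magnetic field) has dimensions [I^-1 M T^-2].
Q (charge) has dimensions [I T].
F (force) has dimensions [L M T^-2].

Left side: [I^-1 M T^-2]
Right side: [I^-1 L^-2 M^-1 T^2]

The two sides have different dimensions, so the equation is NOT dimensionally consistent.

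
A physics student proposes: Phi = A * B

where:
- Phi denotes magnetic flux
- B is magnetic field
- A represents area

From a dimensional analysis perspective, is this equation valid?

Yes

Phi (magnetic flux) has dimensions [I^-1 L^2 M T^-2].
B (magnetic field) has dimensions [I^-1 M T^-2].
A (area) has dimensions [L^2].

Left side: [I^-1 L^2 M T^-2]
Right side: [I^-1 L^2 M T^-2]

Both sides have the same dimensions, so the equation is dimensionally consistent.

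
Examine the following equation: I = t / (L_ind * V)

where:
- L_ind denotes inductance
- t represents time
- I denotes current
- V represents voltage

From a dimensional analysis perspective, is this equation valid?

No

L_ind (inductance) has dimensions [I^-2 L^2 M T^-2].
t (time) has dimensions [T].
I (current) has dimensions [I].
V (voltage) has dimensions [I^-1 L^2 M T^-3].

Left side: [I]
Right side: [I^3 L^-4 M^-2 T^6]

The two sides have different dimensions, so the equation is NOT dimensionally consistent.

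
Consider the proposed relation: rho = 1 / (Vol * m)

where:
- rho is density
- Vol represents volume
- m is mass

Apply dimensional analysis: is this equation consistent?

No

rho (density) has dimensions [L^-3 M].
Vol (volume) has dimensions [L^3].
m (mass) has dimensions [M].

Left side: [L^-3 M]
Right side: [L^-3 M^-1]

The two sides have different dimensions, so the equation is NOT dimensionally consistent.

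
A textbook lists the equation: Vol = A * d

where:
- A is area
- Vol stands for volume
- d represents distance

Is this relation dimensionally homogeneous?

Yes

A (area) has dimensions [L^2].
Vol (volume) has dimensions [L^3].
d (distance) has dimensions [L].

Left side: [L^3]
Right side: [L^3]

Both sides have the same dimensions, so the equation is dimensionally consistent.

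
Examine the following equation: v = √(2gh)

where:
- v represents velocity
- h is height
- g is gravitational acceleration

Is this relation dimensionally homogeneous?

Yes

v (velocity) has dimensions [L T^-1].
h (height) has dimensions [L].
g (gravitational acceleration) has dimensions [L T^-2].

Left side: [L T^-1]
Right side: [L T^-1]

Both sides have the same dimensions, so the equation is dimensionally consistent.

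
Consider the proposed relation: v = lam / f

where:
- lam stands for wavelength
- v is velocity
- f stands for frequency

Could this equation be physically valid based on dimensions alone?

No

lam (wavelength) has dimensions [L].
v (velocity) has dimensions [L T^-1].
f (frequency) has dimensions [T^-1].

Left side: [L T^-1]
Right side: [L T]

The two sides have different dimensions, so the equation is NOT dimensionally consistent.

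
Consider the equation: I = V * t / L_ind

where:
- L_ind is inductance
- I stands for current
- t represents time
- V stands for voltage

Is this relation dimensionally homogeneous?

Yes

L_ind (inductance) has dimensions [I^-2 L^2 M T^-2].
I (current) has dimensions [I].
t (time) has dimensions [T].
V (voltage) has dimensions [I^-1 L^2 M T^-3].

Left side: [I]
Right side: [I]

Both sides have the same dimensions, so the equation is dimensionally consistent.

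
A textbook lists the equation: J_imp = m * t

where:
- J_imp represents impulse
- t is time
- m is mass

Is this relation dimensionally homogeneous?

No

J_imp (impulse) has dimensions [L M T^-1].
t (time) has dimensions [T].
m (mass) has dimensions [M].

Left side: [L M T^-1]
Right side: [M T]

The two sides have different dimensions, so the equation is NOT dimensionally consistent.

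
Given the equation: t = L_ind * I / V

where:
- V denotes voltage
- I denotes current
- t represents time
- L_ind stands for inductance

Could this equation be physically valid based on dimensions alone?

Yes

V (voltage) has dimensions [I^-1 L^2 M T^-3].
I (current) has dimensions [I].
t (time) has dimensions [T].
L_ind (inductance) has dimensions [I^-2 L^2 M T^-2].

Left side: [T]
Right side: [T]

Both sides have the same dimensions, so the equation is dimensionally consistent.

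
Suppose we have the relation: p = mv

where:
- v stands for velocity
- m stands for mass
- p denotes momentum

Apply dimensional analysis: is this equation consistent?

Yes

v (velocity) has dimensions [L T^-1].
m (mass) has dimensions [M].
p (momentum) has dimensions [L M T^-1].

Left side: [L M T^-1]
Right side: [L M T^-1]

Both sides have the same dimensions, so the equation is dimensionally consistent.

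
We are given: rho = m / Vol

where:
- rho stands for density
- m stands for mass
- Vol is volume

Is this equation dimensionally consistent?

Yes

rho (density) has dimensions [L^-3 M].
m (mass) has dimensions [M].
Vol (volume) has dimensions [L^3].

Left side: [L^-3 M]
Right side: [L^-3 M]

Both sides have the same dimensions, so the equation is dimensionally consistent.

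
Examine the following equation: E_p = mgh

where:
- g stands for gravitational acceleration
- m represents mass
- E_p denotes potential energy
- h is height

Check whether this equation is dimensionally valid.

Yes

g (gravitational acceleration) has dimensions [L T^-2].
m (mass) has dimensions [M].
E_p (potential energy) has dimensions [L^2 M T^-2].
h (height) has dimensions [L].

Left side: [L^2 M T^-2]
Right side: [L^2 M T^-2]

Both sides have the same dimensions, so the equation is dimensionally consistent.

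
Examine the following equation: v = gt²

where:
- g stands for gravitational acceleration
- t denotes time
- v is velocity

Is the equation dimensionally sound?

No

g (gravitational acceleration) has dimensions [L T^-2].
t (time) has dimensions [T].
v (velocity) has dimensions [L T^-1].

Left side: [L T^-1]
Right side: [L]

The two sides have different dimensions, so the equation is NOT dimensionally consistent.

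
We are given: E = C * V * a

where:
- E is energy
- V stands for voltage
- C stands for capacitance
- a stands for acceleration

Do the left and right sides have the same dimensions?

No

E (energy) has dimensions [L^2 M T^-2].
V (voltage) has dimensions [I^-1 L^2 M T^-3].
C (capacitance) has dimensions [I^2 L^-2 M^-1 T^4].
a (acceleration) has dimensions [L T^-2].

Left side: [L^2 M T^-2]
Right side: [I L T^-1]

The two sides have different dimensions, so the equation is NOT dimensionally consistent.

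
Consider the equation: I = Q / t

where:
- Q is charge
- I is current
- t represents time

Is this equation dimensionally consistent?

Yes

Q (charge) has dimensions [I T].
I (current) has dimensions [I].
t (time) has dimensions [T].

Left side: [I]
Right side: [I]

Both sides have the same dimensions, so the equation is dimensionally consistent.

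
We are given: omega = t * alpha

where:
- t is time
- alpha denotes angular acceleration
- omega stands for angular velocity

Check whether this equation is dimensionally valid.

Yes

t (time) has dimensions [T].
alpha (angular acceleration) has dimensions [T^-2].
omega (angular velocity) has dimensions [T^-1].

Left side: [T^-1]
Right side: [T^-1]

Both sides have the same dimensions, so the equation is dimensionally consistent.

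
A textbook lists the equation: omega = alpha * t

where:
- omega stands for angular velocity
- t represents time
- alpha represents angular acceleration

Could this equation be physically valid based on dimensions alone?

Yes

omega (angular velocity) has dimensions [T^-1].
t (time) has dimensions [T].
alpha (angular acceleration) has dimensions [T^-2].

Left side: [T^-1]
Right side: [T^-1]

Both sides have the same dimensions, so the equation is dimensionally consistent.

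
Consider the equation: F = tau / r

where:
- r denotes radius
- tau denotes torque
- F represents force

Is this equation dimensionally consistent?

Yes

r (radius) has dimensions [L].
tau (torque) has dimensions [L^2 M T^-2].
F (force) has dimensions [L M T^-2].

Left side: [L M T^-2]
Right side: [L M T^-2]

Both sides have the same dimensions, so the equation is dimensionally consistent.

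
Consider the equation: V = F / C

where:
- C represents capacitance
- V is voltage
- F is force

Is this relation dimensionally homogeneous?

No

C (capacitance) has dimensions [I^2 L^-2 M^-1 T^4].
V (voltage) has dimensions [I^-1 L^2 M T^-3].
F (force) has dimensions [L M T^-2].

Left side: [I^-1 L^2 M T^-3]
Right side: [I^-2 L^3 M^2 T^-6]

The two sides have different dimensions, so the equation is NOT dimensionally consistent.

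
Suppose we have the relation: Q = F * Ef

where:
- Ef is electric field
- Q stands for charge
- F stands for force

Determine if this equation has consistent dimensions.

No

Ef (electric field) has dimensions [I^-1 L M T^-3].
Q (charge) has dimensions [I T].
F (force) has dimensions [L M T^-2].

Left side: [I T]
Right side: [I^-1 L^2 M^2 T^-5]

The two sides have different dimensions, so the equation is NOT dimensionally consistent.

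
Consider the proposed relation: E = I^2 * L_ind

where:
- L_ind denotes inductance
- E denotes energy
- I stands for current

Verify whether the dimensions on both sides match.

Yes

L_ind (inductance) has dimensions [I^-2 L^2 M T^-2].
E (energy) has dimensions [L^2 M T^-2].
I (current) has dimensions [I].

Left side: [L^2 M T^-2]
Right side: [L^2 M T^-2]

Both sides have the same dimensions, so the equation is dimensionally consistent.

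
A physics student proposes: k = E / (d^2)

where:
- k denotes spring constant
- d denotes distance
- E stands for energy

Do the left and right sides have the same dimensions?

Yes

k (spring constant) has dimensions [M T^-2].
d (distance) has dimensions [L].
E (energy) has dimensions [L^2 M T^-2].

Left side: [M T^-2]
Right side: [M T^-2]

Both sides have the same dimensions, so the equation is dimensionally consistent.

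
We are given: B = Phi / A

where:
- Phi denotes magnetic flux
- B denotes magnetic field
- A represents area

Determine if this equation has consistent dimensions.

Yes

Phi (magnetic flux) has dimensions [I^-1 L^2 M T^-2].
B (magnetic field) has dimensions [I^-1 M T^-2].
A (area) has dimensions [L^2].

Left side: [I^-1 M T^-2]
Right side: [I^-1 M T^-2]

Both sides have the same dimensions, so the equation is dimensionally consistent.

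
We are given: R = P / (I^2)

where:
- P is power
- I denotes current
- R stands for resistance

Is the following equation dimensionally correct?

Yes

P (power) has dimensions [L^2 M T^-3].
I (current) has dimensions [I].
R (resistance) has dimensions [I^-2 L^2 M T^-3].

Left side: [I^-2 L^2 M T^-3]
Right side: [I^-2 L^2 M T^-3]

Both sides have the same dimensions, so the equation is dimensionally consistent.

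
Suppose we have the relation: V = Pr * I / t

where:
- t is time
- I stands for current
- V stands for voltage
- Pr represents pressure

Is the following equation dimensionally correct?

No

t (time) has dimensions [T].
I (current) has dimensions [I].
V (voltage) has dimensions [I^-1 L^2 M T^-3].
Pr (pressure) has dimensions [L^-1 M T^-2].

Left side: [I^-1 L^2 M T^-3]
Right side: [I L^-1 M T^-3]

The two sides have different dimensions, so the equation is NOT dimensionally consistent.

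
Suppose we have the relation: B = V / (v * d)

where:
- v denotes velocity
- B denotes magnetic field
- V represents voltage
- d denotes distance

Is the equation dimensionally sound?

Yes

v (velocity) has dimensions [L T^-1].
B (magnetic field) has dimensions [I^-1 M T^-2].
V (voltage) has dimensions [I^-1 L^2 M T^-3].
d (distance) has dimensions [L].

Left side: [I^-1 M T^-2]
Right side: [I^-1 M T^-2]

Both sides have the same dimensions, so the equation is dimensionally consistent.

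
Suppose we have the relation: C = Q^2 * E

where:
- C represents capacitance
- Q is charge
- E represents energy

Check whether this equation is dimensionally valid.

No

C (capacitance) has dimensions [I^2 L^-2 M^-1 T^4].
Q (charge) has dimensions [I T].
E (energy) has dimensions [L^2 M T^-2].

Left side: [I^2 L^-2 M^-1 T^4]
Right side: [I^2 L^2 M]

The two sides have different dimensions, so the equation is NOT dimensionally consistent.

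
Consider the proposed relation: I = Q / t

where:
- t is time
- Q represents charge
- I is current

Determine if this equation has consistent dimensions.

Yes

t (time) has dimensions [T].
Q (charge) has dimensions [I T].
I (current) has dimensions [I].

Left side: [I]
Right side: [I]

Both sides have the same dimensions, so the equation is dimensionally consistent.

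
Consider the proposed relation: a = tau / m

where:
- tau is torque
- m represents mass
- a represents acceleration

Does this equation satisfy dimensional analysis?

No

tau (torque) has dimensions [L^2 M T^-2].
m (mass) has dimensions [M].
a (acceleration) has dimensions [L T^-2].

Left side: [L T^-2]
Right side: [L^2 T^-2]

The two sides have different dimensions, so the equation is NOT dimensionally consistent.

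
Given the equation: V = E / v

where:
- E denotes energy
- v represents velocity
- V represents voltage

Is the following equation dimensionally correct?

No

E (energy) has dimensions [L^2 M T^-2].
v (velocity) has dimensions [L T^-1].
V (voltage) has dimensions [I^-1 L^2 M T^-3].

Left side: [I^-1 L^2 M T^-3]
Right side: [L M T^-1]

The two sides have different dimensions, so the equation is NOT dimensionally consistent.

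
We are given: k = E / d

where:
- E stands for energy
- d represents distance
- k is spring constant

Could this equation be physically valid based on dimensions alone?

No

E (energy) has dimensions [L^2 M T^-2].
d (distance) has dimensions [L].
k (spring constant) has dimensions [M T^-2].

Left side: [M T^-2]
Right side: [L M T^-2]

The two sides have different dimensions, so the equation is NOT dimensionally consistent.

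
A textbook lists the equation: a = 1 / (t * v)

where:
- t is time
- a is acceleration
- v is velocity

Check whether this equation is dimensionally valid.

No

t (time) has dimensions [T].
a (acceleration) has dimensions [L T^-2].
v (velocity) has dimensions [L T^-1].

Left side: [L T^-2]
Right side: [L^-1]

The two sides have different dimensions, so the equation is NOT dimensionally consistent.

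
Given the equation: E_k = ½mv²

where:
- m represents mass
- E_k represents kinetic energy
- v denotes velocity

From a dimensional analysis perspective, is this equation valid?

Yes

m (mass) has dimensions [M].
E_k (kinetic energy) has dimensions [L^2 M T^-2].
v (velocity) has dimensions [L T^-1].

Left side: [L^2 M T^-2]
Right side: [L^2 M T^-2]

Both sides have the same dimensions, so the equation is dimensionally consistent.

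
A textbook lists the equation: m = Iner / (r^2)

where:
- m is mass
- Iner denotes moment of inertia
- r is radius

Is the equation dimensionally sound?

Yes

m (mass) has dimensions [M].
Iner (moment of inertia) has dimensions [L^2 M].
r (radius) has dimensions [L].

Left side: [M]
Right side: [M]

Both sides have the same dimensions, so the equation is dimensionally consistent.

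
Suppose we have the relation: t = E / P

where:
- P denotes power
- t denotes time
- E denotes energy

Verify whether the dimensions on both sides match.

Yes

P (power) has dimensions [L^2 M T^-3].
t (time) has dimensions [T].
E (energy) has dimensions [L^2 M T^-2].

Left side: [T]
Right side: [T]

Both sides have the same dimensions, so the equation is dimensionally consistent.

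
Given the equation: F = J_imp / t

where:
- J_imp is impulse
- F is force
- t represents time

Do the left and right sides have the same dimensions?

Yes

J_imp (impulse) has dimensions [L M T^-1].
F (force) has dimensions [L M T^-2].
t (time) has dimensions [T].

Left side: [L M T^-2]
Right side: [L M T^-2]

Both sides have the same dimensions, so the equation is dimensionally consistent.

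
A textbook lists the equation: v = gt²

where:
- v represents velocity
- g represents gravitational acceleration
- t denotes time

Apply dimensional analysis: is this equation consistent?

No

v (velocity) has dimensions [L T^-1].
g (gravitational acceleration) has dimensions [L T^-2].
t (time) has dimensions [T].

Left side: [L T^-1]
Right side: [L]

The two sides have different dimensions, so the equation is NOT dimensionally consistent.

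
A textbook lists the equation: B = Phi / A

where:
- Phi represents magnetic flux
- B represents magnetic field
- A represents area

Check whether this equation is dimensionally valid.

Yes

Phi (magnetic flux) has dimensions [I^-1 L^2 M T^-2].
B (magnetic field) has dimensions [I^-1 M T^-2].
A (area) has dimensions [L^2].

Left side: [I^-1 M T^-2]
Right side: [I^-1 M T^-2]

Both sides have the same dimensions, so the equation is dimensionally consistent.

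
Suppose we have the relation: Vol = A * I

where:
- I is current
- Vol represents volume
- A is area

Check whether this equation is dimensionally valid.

No

I (current) has dimensions [I].
Vol (volume) has dimensions [L^3].
A (area) has dimensions [L^2].

Left side: [L^3]
Right side: [I L^2]

The two sides have different dimensions, so the equation is NOT dimensionally consistent.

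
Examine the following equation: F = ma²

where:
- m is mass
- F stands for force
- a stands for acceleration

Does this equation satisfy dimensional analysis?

No

m (mass) has dimensions [M].
F (force) has dimensions [L M T^-2].
a (acceleration) has dimensions [L T^-2].

Left side: [L M T^-2]
Right side: [L^2 M T^-4]

The two sides have different dimensions, so the equation is NOT dimensionally consistent.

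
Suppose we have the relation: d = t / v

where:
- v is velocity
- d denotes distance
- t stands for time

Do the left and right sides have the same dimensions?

No

v (velocity) has dimensions [L T^-1].
d (distance) has dimensions [L].
t (time) has dimensions [T].

Left side: [L]
Right side: [L^-1 T^2]

The two sides have different dimensions, so the equation is NOT dimensionally consistent.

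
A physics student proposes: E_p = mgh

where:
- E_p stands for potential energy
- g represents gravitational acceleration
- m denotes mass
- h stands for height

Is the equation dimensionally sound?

Yes

E_p (potential energy) has dimensions [L^2 M T^-2].
g (gravitational acceleration) has dimensions [L T^-2].
m (mass) has dimensions [M].
h (height) has dimensions [L].

Left side: [L^2 M T^-2]
Right side: [L^2 M T^-2]

Both sides have the same dimensions, so the equation is dimensionally consistent.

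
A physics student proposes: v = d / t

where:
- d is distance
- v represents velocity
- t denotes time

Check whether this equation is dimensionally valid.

Yes

d (distance) has dimensions [L].
v (velocity) has dimensions [L T^-1].
t (time) has dimensions [T].

Left side: [L T^-1]
Right side: [L T^-1]

Both sides have the same dimensions, so the equation is dimensionally consistent.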